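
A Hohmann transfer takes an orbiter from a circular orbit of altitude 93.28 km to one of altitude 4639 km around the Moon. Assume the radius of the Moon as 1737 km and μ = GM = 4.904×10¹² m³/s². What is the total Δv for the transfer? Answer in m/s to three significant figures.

r₁ = 1737 + 93.28 = 1830.3 km = 1.8303×10⁶ m.
r₂ = 1737 + 4639 = 6376.0 km = 6.3760×10⁶ m.
Transfer ellipse a_t = (r₁ + r₂)/2 = 4.103×10⁶ m.
At r₁: circular v_c1 = √(μ/r₁) = 1637 m/s; transfer-perilune v_p = √[μ(2/r₁ − 1/a_t)] = 2040 m/s.
Δv₁ = v_p − v_c1 = 403.6 m/s.
At r₂: circular v_c2 = √(μ/r₂) = 877.0 m/s; transfer-apolune v_a = √[μ(2/r₂ − 1/a_t)] = 585.7 m/s.
Δv₂ = v_c2 − v_a = 291.3 m/s.
Total Δv = Δv₁ + Δv₂ = 694.9 m/s.

Δv_total ≈ 695 m/s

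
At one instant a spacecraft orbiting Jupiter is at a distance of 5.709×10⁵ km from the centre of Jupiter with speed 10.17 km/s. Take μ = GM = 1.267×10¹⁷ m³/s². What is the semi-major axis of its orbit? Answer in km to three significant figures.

a ≈ 3.72×10⁵ km

r = 5.709×10⁸ m.
Specific orbital energy ε = v²/2 − μ/r = (10170)²/2 − 1.267×10¹⁷/5.709×10⁸ = -1.702×10⁸ J/kg.
Since ε = −μ/(2a), a = −μ/(2ε) = 3.722×10⁸ m = 3.7217×10⁵ km.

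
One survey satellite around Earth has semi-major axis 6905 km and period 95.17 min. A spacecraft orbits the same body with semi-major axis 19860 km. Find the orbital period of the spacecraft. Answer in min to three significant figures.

T₂ ≈ 464 min

Kepler's third law: T² ∝ a³, so T₂ = T₁ (a₂/a₁)^(3/2).
a₂/a₁ = 2.876, (a₂/a₁)^(3/2) = 4.878.
T₂ = 95.17 × 4.878 = 464.2 min.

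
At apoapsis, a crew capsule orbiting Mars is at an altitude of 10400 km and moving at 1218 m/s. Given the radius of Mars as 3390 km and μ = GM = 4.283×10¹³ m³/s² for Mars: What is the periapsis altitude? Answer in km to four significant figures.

periapsis altitude ≈ 936.7 km

r_a = 3390 + 10400 = 13790 km = 1.379×10⁷ m.
Specific energy ε = v²/2 − μ/r = -2.364×10⁶ J/kg, so a = −μ/(2ε) = 9.058×10⁶ m.
The apsides satisfy r_p + r_a = 2a, so the periapsis radius is 2a − r_a = 4.327×10⁶ m = 4326.7 km.
Periapsis altitude = 4326.7 − 3390 = 936.74 km.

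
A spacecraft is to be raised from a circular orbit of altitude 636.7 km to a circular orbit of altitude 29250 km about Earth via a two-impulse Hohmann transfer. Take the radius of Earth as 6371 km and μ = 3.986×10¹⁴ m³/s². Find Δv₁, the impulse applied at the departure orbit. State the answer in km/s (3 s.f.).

Δv ≈ 2.21 km/s

r₁ = 6371 + 636.7 = 7007.7 km = 7.0077×10⁶ m.
r₂ = 6371 + 29250 = 35621 km = 3.5621×10⁷ m.
Transfer ellipse a_t = (r₁ + r₂)/2 = 2.131×10⁷ m.
At r₁: circular v_c1 = √(μ/r₁) = 7542 m/s; transfer-perigee v_p = √[μ(2/r₁ − 1/a_t)] = 9750 m/s.
Δv₁ = v_p − v_c1 = 2208 m/s.
= 2.208 km/s.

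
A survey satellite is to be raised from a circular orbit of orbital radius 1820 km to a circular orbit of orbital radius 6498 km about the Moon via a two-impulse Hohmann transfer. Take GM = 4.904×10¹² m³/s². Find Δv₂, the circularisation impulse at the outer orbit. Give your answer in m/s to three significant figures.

Δv ≈ 294 m/s

r₁ = 1820 km = 1.820×10⁶ m.
r₂ = 6498 km = 6.498×10⁶ m.
Transfer ellipse a_t = (r₁ + r₂)/2 = 4.159×10⁶ m.
At r₁: circular v_c1 = √(μ/r₁) = 1641 m/s; transfer-perilune v_p = √[μ(2/r₁ − 1/a_t)] = 2052 m/s.
At r₂: circular v_c2 = √(μ/r₂) = 868.7 m/s; transfer-apolune v_a = √[μ(2/r₂ − 1/a_t)] = 574.7 m/s.
Δv₂ = v_c2 − v_a = 294.1 m/s.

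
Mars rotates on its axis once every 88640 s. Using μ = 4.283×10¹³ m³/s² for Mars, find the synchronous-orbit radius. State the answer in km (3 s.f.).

r_sync ≈ 20400 km

A synchronous orbit has period T, so by Kepler's third law a = (μT²/4π²)^(1/3).
μT²/4π² = 4.283×10¹³ × (8.864×10⁴)² / 39.48 = 8.524×10²¹ m³.
a = 2.043×10⁷ m = 20428 km.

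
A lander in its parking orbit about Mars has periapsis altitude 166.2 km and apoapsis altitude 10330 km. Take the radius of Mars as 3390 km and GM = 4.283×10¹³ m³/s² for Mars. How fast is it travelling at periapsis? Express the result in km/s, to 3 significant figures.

r_p = 3390 + 166.2 = 3556.2 km = 3.5562×10⁶ m.
r_a = 3390 + 10330 = 13720 km = 1.3720×10⁷ m.
Semi-major axis a = (r_p + r_a)/2 = 8638.1 km = 8.638×10⁶ m.
Vis-viva: v² = μ(2/r − 1/a) = 4.283×10¹³ × (5.624×10⁻⁷ − 1.158×10⁻⁷) = 1.913×10⁷ m²/s².
v = 4374 m/s = 4.374 km/s.

v ≈ 4.37 km/s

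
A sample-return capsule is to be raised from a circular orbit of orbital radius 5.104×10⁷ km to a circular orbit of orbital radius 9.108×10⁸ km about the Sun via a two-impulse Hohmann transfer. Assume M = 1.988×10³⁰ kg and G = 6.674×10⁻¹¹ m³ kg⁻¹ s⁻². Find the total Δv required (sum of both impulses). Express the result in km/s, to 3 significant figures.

μ = GM = 6.674×10⁻¹¹ × 1.988×10³⁰ = 1.327×10²⁰ m³/s².
r₁ = 5.104×10⁷ km = 5.104×10¹⁰ m.
r₂ = 9.108×10⁸ km = 9.108×10¹¹ m.
Transfer ellipse a_t = (r₁ + r₂)/2 = 4.809×10¹¹ m.
At r₁: circular v_c1 = √(μ/r₁) = 50990 m/s; transfer-perihelion v_p = √[μ(2/r₁ − 1/a_t)] = 70170 m/s.
Δv₁ = v_p − v_c1 = 19180 m/s.
At r₂: circular v_c2 = √(μ/r₂) = 12070 m/s; transfer-aphelion v_a = √[μ(2/r₂ − 1/a_t)] = 3932 m/s.
Δv₂ = v_c2 − v_a = 8138 m/s.
Total Δv = Δv₁ + Δv₂ = 27320 m/s = 27.32 km/s.

Δv_total ≈ 27.3 km/s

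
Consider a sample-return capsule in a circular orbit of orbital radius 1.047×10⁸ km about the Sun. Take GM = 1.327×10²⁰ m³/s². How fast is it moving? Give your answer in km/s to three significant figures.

r = 1.047×10⁸ km = 1.047×10¹¹ m.
For a circular orbit v = √(μ/r) = √(1.327×10²⁰ / 1.047×10¹¹) = √(1.267×10⁹) = 35600 m/s.
That is 35.60 km/s.

v ≈ 35.6 km/s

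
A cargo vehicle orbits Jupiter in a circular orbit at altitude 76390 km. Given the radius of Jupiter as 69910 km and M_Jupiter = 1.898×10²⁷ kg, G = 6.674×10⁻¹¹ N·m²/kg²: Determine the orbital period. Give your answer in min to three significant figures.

T ≈ 521 min

μ = GM = 6.674×10⁻¹¹ × 1.898×10²⁷ = 1.267×10¹⁷ m³/s².
r = 69910 + 76390 = 146300 km = 1.4630×10⁸ m.
Kepler's third law: T = 2π√(r³/μ) = 2π√((1.463×10⁸)³ / 1.267×10¹⁷).
r³/μ = 2.472×10⁷ s², so T = 2π × 4.972×10³ = 3.124×10⁴ s.
Converting: 3.124×10⁴ s ÷ 60.00 = 520.7 min.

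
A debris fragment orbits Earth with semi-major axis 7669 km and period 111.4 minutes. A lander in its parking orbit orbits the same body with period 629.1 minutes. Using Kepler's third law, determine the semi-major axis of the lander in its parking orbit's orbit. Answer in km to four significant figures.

a₂ ≈ 24320 km

Kepler's third law: a³ ∝ T², so a₂ = a₁ (T₂/T₁)^(2/3).
T₂/T₁ = 5.647, (T₂/T₁)^(2/3) = 3.171.
a₂ = 7669 × 3.171 = 24320 km.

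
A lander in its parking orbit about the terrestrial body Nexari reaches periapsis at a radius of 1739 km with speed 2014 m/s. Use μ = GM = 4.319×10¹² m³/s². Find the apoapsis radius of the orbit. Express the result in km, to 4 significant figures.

apoapsis radius ≈ 7743 km

r_p = 1.739×10⁶ m.
Specific energy ε = v²/2 − μ/r = -4.555×10⁵ J/kg, so a = −μ/(2ε) = 4.741×10⁶ m.
The apsides satisfy r_p + r_a = 2a, so the apoapsis radius is 2a − r_p = 7.743×10⁶ m = 7742.6 km.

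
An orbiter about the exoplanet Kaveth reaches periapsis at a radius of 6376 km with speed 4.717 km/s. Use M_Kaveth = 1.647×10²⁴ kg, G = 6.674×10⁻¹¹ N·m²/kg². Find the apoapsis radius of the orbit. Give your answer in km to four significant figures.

μ = GM = 6.674×10⁻¹¹ × 1.647×10²⁴ = 1.099×10¹⁴ m³/s².
r_p = 6.376×10⁶ m.
Specific energy ε = v²/2 − μ/r = -6.115×10⁶ J/kg, so a = −μ/(2ε) = 8.988×10⁶ m.
The apsides satisfy r_p + r_a = 2a, so the apoapsis radius is 2a − r_p = 1.160×10⁷ m = 11600 km.

apoapsis radius ≈ 11600 km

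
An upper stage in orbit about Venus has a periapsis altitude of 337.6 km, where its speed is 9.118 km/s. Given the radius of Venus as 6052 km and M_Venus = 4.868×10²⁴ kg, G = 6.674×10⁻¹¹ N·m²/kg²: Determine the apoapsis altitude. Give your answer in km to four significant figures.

apoapsis altitude ≈ 22580 km

μ = GM = 6.674×10⁻¹¹ × 4.868×10²⁴ = 3.249×10¹⁴ m³/s².
r_p = 6052 + 337.6 = 6389.6 km = 6.390×10⁶ m.
Specific energy ε = v²/2 − μ/r = -9.278×10⁶ J/kg, so a = −μ/(2ε) = 1.751×10⁷ m.
The apsides satisfy r_p + r_a = 2a, so the apoapsis radius is 2a − r_p = 2.863×10⁷ m = 28629 km.
Apoapsis altitude = 28629 − 6052 = 22577 km.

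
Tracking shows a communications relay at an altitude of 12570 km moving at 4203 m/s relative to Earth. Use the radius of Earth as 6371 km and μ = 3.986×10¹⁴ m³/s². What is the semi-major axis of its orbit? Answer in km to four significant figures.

a ≈ 16320 km

r = 6371 + 12570 = 18941 km = 1.894×10⁷ m.
Vis-viva rearranged: 1/a = 2/r − v²/μ = 1.056×10⁻⁷ − 4.432×10⁻⁸ = 6.127×10⁻⁸ m⁻¹.
a = 1.632×10⁷ m = 16320 km.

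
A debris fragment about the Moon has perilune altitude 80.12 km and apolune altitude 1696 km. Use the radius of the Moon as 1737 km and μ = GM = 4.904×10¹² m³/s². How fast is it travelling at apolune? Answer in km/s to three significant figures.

r_p = 1737 + 80.12 = 1817.1 km = 1.8171×10⁶ m.
r_a = 1737 + 1696 = 3433.0 km = 3.4330×10⁶ m.
Semi-major axis a = (r_p + r_a)/2 = 2625.1 km = 2.625×10⁶ m.
Vis-viva: v² = μ(2/r − 1/a) = 4.904×10¹² × (5.826×10⁻⁷ − 3.809×10⁻⁷) = 9.888×10⁵ m²/s².
v = 994.4 m/s = 0.9944 km/s.

v ≈ 0.994 km/s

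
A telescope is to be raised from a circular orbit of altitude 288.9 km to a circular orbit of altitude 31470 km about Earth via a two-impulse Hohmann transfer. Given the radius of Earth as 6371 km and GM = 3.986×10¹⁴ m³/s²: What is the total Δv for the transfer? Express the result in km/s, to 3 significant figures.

Δv_total ≈ 3.82 km/s

r₁ = 6371 + 288.9 = 6659.9 km = 6.6599×10⁶ m.
r₂ = 6371 + 31470 = 37841 km = 3.7841×10⁷ m.
Transfer ellipse a_t = (r₁ + r₂)/2 = 2.225×10⁷ m.
At r₁: circular v_c1 = √(μ/r₁) = 7736 m/s; transfer-perigee v_p = √[μ(2/r₁ − 1/a_t)] = 10090 m/s.
Δv₁ = v_p − v_c1 = 2353 m/s.
At r₂: circular v_c2 = √(μ/r₂) = 3246 m/s; transfer-apogee v_a = √[μ(2/r₂ − 1/a_t)] = 1776 m/s.
Δv₂ = v_c2 − v_a = 1470 m/s.
Total Δv = Δv₁ + Δv₂ = 3823 m/s = 3.823 km/s.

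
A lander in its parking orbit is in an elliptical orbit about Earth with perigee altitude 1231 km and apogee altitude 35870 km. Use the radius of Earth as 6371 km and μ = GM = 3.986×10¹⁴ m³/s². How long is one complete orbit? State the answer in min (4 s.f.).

T ≈ 652.6 min

r_p = 6371 + 1231 = 7602.0 km = 7.6020×10⁶ m.
r_a = 6371 + 35870 = 42241 km = 4.2241×10⁷ m.
Semi-major axis a = (r_p + r_a)/2 = (7602.0 + 42241)/2 = 24922 km = 2.492×10⁷ m.
By Kepler's third law T = 2π√(a³/μ) = 2π × 6.232×10³ = 3.915×10⁴ s.
= 652.6 min.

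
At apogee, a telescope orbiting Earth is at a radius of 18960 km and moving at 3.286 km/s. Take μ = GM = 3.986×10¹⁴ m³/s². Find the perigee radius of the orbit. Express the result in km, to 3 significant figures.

perigee radius ≈ 6550 km

r_a = 1.896×10⁷ m.
Specific energy ε = v²/2 − μ/r = -1.562×10⁷ J/kg, so a = −μ/(2ε) = 1.276×10⁷ m.
The apsides satisfy r_p + r_a = 2a, so the perigee radius is 2a − r_a = 6.552×10⁶ m = 6551.5 km.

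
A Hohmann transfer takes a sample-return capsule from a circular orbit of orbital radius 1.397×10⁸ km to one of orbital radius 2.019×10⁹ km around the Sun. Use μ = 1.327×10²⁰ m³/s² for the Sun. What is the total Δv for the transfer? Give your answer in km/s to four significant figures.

Δv_total ≈ 16.52 km/s

r₁ = 1.397×10⁸ km = 1.397×10¹¹ m.
r₂ = 2.019×10⁹ km = 2.019×10¹² m.
Transfer ellipse a_t = (r₁ + r₂)/2 = 1.079×10¹² m.
At r₁: circular v_c1 = √(μ/r₁) = 30820 m/s; transfer-perihelion v_p = √[μ(2/r₁ − 1/a_t)] = 42150 m/s.
Δv₁ = v_p − v_c1 = 11330 m/s.
At r₂: circular v_c2 = √(μ/r₂) = 8107 m/s; transfer-aphelion v_a = √[μ(2/r₂ − 1/a_t)] = 2917 m/s.
Δv₂ = v_c2 − v_a = 5190 m/s.
Total Δv = Δv₁ + Δv₂ = 16520 m/s = 16.52 km/s.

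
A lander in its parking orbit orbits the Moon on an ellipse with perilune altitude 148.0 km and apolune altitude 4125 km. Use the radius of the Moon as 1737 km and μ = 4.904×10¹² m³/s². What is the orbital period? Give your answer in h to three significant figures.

r_p = 1737 + 148.0 = 1885.0 km = 1.8850×10⁶ m.
r_a = 1737 + 4125 = 5862.0 km = 5.8620×10⁶ m.
Semi-major axis a = (r_p + r_a)/2 = (1885.0 + 5862.0)/2 = 3873.5 km = 3.874×10⁶ m.
By Kepler's third law T = 2π√(a³/μ) = 2π × 3.443×10³ = 2.163×10⁴ s.
= 6.008 h.

T ≈ 6.01 h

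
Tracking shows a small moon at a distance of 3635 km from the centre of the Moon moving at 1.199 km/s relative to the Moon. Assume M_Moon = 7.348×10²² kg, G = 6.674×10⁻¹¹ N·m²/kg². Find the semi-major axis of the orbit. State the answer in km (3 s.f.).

a ≈ 3890 km

μ = GM = 6.674×10⁻¹¹ × 7.348×10²² = 4.904×10¹² m³/s².
r = 3.635×10⁶ m.
Vis-viva rearranged: 1/a = 2/r − v²/μ = 5.502×10⁻⁷ − 2.931×10⁻⁷ = 2.571×10⁻⁷ m⁻¹.
a = 3.890×10⁶ m = 3890.1 km.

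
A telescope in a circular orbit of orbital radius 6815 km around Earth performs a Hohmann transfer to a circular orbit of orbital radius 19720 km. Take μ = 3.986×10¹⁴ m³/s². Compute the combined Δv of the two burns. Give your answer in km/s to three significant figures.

Δv_total ≈ 2.95 km/s

r₁ = 6815 km = 6.815×10⁶ m.
r₂ = 19720 km = 1.972×10⁷ m.
Transfer ellipse a_t = (r₁ + r₂)/2 = 1.327×10⁷ m.
At r₁: circular v_c1 = √(μ/r₁) = 7648 m/s; transfer-perigee v_p = √[μ(2/r₁ − 1/a_t)] = 9324 m/s.
Δv₁ = v_p − v_c1 = 1676 m/s.
At r₂: circular v_c2 = √(μ/r₂) = 4496 m/s; transfer-apogee v_a = √[μ(2/r₂ − 1/a_t)] = 3222 m/s.
Δv₂ = v_c2 − v_a = 1274 m/s.
Total Δv = Δv₁ + Δv₂ = 2950 m/s = 2.950 km/s.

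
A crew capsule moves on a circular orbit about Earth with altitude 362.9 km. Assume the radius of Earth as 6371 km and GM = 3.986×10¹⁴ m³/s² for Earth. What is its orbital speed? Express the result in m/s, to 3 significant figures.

v ≈ 7690 m/s

r = 6371 + 362.9 = 6733.9 km = 6.7339×10⁶ m.
For a circular orbit v = √(μ/r) = √(3.986×10¹⁴ / 6.734×10⁶) = √(5.919×10⁷) = 7694 m/s.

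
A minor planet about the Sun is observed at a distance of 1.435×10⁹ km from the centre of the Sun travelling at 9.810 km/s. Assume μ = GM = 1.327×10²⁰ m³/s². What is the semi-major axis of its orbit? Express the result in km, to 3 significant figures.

a ≈ 1.50×10⁹ km

r = 1.435×10¹² m.
Vis-viva rearranged: 1/a = 2/r − v²/μ = 1.394×10⁻¹² − 7.252×10⁻¹³ = 6.685×10⁻¹³ m⁻¹.
a = 1.496×10¹² m = 1.4959×10⁹ km.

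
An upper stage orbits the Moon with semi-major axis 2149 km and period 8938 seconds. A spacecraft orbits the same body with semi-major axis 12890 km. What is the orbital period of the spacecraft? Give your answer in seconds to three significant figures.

T₂ ≈ 1.31×10⁵ seconds

Kepler's third law: T² ∝ a³, so T₂ = T₁ (a₂/a₁)^(3/2).
a₂/a₁ = 5.998, (a₂/a₁)^(3/2) = 14.69.
T₂ = 8938 × 14.69 = 1.313×10⁵ seconds.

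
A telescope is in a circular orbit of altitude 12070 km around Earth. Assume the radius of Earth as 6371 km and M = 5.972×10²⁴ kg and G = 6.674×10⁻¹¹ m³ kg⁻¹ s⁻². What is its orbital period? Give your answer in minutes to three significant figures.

T ≈ 415 minutes

μ = GM = 6.674×10⁻¹¹ × 5.972×10²⁴ = 3.986×10¹⁴ m³/s².
r = 6371 + 12070 = 18441 km = 1.8441×10⁷ m.
Kepler's third law: T = 2π√(r³/μ) = 2π√((1.844×10⁷)³ / 3.986×10¹⁴).
r³/μ = 1.573×10⁷ s², so T = 2π × 3.967×10³ = 2.492×10⁴ s.
Converting: 2.492×10⁴ s ÷ 60.00 = 415.4 minutes.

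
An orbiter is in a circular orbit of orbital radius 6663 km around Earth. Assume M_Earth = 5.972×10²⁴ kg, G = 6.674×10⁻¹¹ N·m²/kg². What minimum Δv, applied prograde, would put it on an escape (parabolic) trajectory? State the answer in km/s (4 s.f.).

μ = GM = 6.674×10⁻¹¹ × 5.972×10²⁴ = 3.986×10¹⁴ m³/s².
r = 6663 km = 6.663×10⁶ m.
Circular speed v_c = √(μ/r) = 7734 m/s.
Escape speed v_esc = √(2μ/r) = √2 × v_c = 10940 m/s.
Δv = v_esc − v_c = 3204 m/s = 3.204 km/s.

Δv ≈ 3.204 km/s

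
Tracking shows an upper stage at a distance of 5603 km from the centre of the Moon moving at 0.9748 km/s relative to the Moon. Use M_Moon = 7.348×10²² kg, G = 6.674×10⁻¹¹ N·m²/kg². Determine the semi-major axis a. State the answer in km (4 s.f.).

a ≈ 6128 km

μ = GM = 6.674×10⁻¹¹ × 7.348×10²² = 4.904×10¹² m³/s².
r = 5.603×10⁶ m.
Specific orbital energy ε = v²/2 − μ/r = (974.8)²/2 − 4.904×10¹²/5.603×10⁶ = -4.001×10⁵ J/kg.
Since ε = −μ/(2a), a = −μ/(2ε) = 6.128×10⁶ m = 6128.0 km.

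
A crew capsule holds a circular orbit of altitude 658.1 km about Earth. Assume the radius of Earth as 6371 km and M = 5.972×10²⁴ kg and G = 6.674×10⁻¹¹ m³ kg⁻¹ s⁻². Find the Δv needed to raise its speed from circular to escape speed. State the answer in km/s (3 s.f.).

μ = GM = 6.674×10⁻¹¹ × 5.972×10²⁴ = 3.986×10¹⁴ m³/s².
r = 6371 + 658.1 = 7029.1 km = 7.0291×10⁶ m.
Circular speed v_c = √(μ/r) = 7530 m/s.
Escape speed v_esc = √(2μ/r) = √2 × v_c = 10650 m/s.
Δv = v_esc − v_c = 3119 m/s = 3.119 km/s.

Δv ≈ 3.12 km/s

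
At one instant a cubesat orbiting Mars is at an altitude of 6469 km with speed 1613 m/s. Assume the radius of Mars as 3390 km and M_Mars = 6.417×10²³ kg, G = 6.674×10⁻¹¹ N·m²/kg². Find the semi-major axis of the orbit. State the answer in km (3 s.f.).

a ≈ 7040 km

μ = GM = 6.674×10⁻¹¹ × 6.417×10²³ = 4.283×10¹³ m³/s².
r = 3390 + 6469 = 9859.0 km = 9.859×10⁶ m.
Vis-viva rearranged: 1/a = 2/r − v²/μ = 2.029×10⁻⁷ − 6.075×10⁻⁸ = 1.421×10⁻⁷ m⁻¹.
a = 7.037×10⁶ m = 7036.8 km.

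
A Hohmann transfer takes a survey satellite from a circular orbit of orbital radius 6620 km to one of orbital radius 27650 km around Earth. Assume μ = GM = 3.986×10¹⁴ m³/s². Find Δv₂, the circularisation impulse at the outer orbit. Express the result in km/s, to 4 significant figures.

Δv ≈ 1.437 km/s

r₁ = 6620 km = 6.620×10⁶ m.
r₂ = 27650 km = 2.765×10⁷ m.
Transfer ellipse a_t = (r₁ + r₂)/2 = 1.714×10⁷ m.
At r₁: circular v_c1 = √(μ/r₁) = 7760 m/s; transfer-perigee v_p = √[μ(2/r₁ − 1/a_t)] = 9857 m/s.
At r₂: circular v_c2 = √(μ/r₂) = 3797 m/s; transfer-apogee v_a = √[μ(2/r₂ − 1/a_t)] = 2360 m/s.
Δv₂ = v_c2 − v_a = 1437 m/s.
= 1.437 km/s.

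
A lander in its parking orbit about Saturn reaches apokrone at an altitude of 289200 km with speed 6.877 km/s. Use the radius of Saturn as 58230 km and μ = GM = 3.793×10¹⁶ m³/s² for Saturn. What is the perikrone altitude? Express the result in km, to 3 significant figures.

r_a = 58230 + 289200 = 3.4743×10⁵ km = 3.474×10⁸ m.
Specific energy ε = v²/2 − μ/r = -8.553×10⁷ J/kg, so a = −μ/(2ε) = 2.217×10⁸ m.
The apsides satisfy r_p + r_a = 2a, so the perikrone radius is 2a − r_a = 9.606×10⁷ m = 96058 km.
Perikrone altitude = 96058 − 58230 = 37828 km.

perikrone altitude ≈ 37800 km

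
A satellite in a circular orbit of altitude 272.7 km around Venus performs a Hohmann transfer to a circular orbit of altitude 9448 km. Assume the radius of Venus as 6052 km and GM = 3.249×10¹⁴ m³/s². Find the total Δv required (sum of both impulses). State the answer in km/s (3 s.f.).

r₁ = 6052 + 272.7 = 6324.7 km = 6.3247×10⁶ m.
r₂ = 6052 + 9448 = 15500 km = 1.5500×10⁷ m.
Transfer ellipse a_t = (r₁ + r₂)/2 = 1.091×10⁷ m.
At r₁: circular v_c1 = √(μ/r₁) = 7167 m/s; transfer-periapsis v_p = √[μ(2/r₁ − 1/a_t)] = 8542 m/s.
Δv₁ = v_p − v_c1 = 1375 m/s.
At r₂: circular v_c2 = √(μ/r₂) = 4578 m/s; transfer-apoapsis v_a = √[μ(2/r₂ − 1/a_t)] = 3486 m/s.
Δv₂ = v_c2 − v_a = 1093 m/s.
Total Δv = Δv₁ + Δv₂ = 2468 m/s = 2.468 km/s.

Δv_total ≈ 2.47 km/s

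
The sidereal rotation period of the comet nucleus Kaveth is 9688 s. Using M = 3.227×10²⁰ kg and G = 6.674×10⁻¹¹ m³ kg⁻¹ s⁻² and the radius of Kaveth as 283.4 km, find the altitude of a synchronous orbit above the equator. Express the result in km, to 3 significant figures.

h_sync ≈ 87.9 km

μ = GM = 6.674×10⁻¹¹ × 3.227×10²⁰ = 2.154×10¹⁰ m³/s².
A synchronous orbit has period T, so by Kepler's third law a = (μT²/4π²)^(1/3).
μT²/4π² = 2.154×10¹⁰ × (9.688×10³)² / 39.48 = 5.120×10¹⁶ m³.
a = 3.713×10⁵ m = 371.33 km.
Altitude h = a − R = 371.33 − 283.4 = 87.934 km.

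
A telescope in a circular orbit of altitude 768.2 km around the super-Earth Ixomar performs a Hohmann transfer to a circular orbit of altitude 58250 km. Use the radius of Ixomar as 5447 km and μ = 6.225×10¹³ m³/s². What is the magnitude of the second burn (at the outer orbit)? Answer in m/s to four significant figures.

r₁ = 5447 + 768.2 = 6215.2 km = 6.2152×10⁶ m.
r₂ = 5447 + 58250 = 63697 km = 6.3697×10⁷ m.
Transfer ellipse a_t = (r₁ + r₂)/2 = 3.496×10⁷ m.
At r₁: circular v_c1 = √(μ/r₁) = 3165 m/s; transfer-periapsis v_p = √[μ(2/r₁ − 1/a_t)] = 4272 m/s.
At r₂: circular v_c2 = √(μ/r₂) = 988.6 m/s; transfer-apoapsis v_a = √[μ(2/r₂ − 1/a_t)] = 416.8 m/s.
Δv₂ = v_c2 − v_a = 571.7 m/s.

Δv ≈ 571.7 m/s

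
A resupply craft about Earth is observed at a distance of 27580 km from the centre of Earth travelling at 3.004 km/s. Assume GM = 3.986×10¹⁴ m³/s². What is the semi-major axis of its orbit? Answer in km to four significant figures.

r = 2.758×10⁷ m.
Specific orbital energy ε = v²/2 − μ/r = (3004)²/2 − 3.986×10¹⁴/2.758×10⁷ = -9.940×10⁶ J/kg.
Since ε = −μ/(2a), a = −μ/(2ε) = 2.005×10⁷ m = 20049 km.

a ≈ 20050 km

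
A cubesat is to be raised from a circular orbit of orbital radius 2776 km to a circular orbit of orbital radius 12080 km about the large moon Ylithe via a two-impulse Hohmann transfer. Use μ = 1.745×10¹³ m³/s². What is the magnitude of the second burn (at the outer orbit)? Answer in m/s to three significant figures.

Δv ≈ 467 m/s

r₁ = 2776 km = 2.776×10⁶ m.
r₂ = 12080 km = 1.208×10⁷ m.
Transfer ellipse a_t = (r₁ + r₂)/2 = 7.428×10⁶ m.
At r₁: circular v_c1 = √(μ/r₁) = 2507 m/s; transfer-periapsis v_p = √[μ(2/r₁ − 1/a_t)] = 3197 m/s.
At r₂: circular v_c2 = √(μ/r₂) = 1202 m/s; transfer-apoapsis v_a = √[μ(2/r₂ − 1/a_t)] = 734.7 m/s.
Δv₂ = v_c2 − v_a = 467.1 m/s.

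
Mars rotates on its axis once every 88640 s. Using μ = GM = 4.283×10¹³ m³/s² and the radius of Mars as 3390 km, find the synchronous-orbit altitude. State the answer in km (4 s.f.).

A synchronous orbit has period T, so by Kepler's third law a = (μT²/4π²)^(1/3).
μT²/4π² = 4.283×10¹³ × (8.864×10⁴)² / 39.48 = 8.524×10²¹ m³.
a = 2.043×10⁷ m = 20428 km.
Altitude h = a − R = 20428 − 3390 = 17038 km.

h_sync ≈ 17040 km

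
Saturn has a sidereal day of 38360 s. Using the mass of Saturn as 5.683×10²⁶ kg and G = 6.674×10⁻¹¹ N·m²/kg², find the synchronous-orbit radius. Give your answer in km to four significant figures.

r_sync ≈ 1.122×10⁵ km

μ = GM = 6.674×10⁻¹¹ × 5.683×10²⁶ = 3.793×10¹⁶ m³/s².
A synchronous orbit has period T, so by Kepler's third law a = (μT²/4π²)^(1/3).
μT²/4π² = 3.793×10¹⁶ × (3.836×10⁴)² / 39.48 = 1.414×10²⁴ m³.
a = 1.122×10⁸ m = 1.1223×10⁵ km.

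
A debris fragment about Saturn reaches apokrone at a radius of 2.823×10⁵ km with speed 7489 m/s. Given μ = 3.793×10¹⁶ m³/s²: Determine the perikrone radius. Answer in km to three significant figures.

r_a = 2.823×10⁸ m.
Specific energy ε = v²/2 − μ/r = -1.063×10⁸ J/kg, so a = −μ/(2ε) = 1.784×10⁸ m.
The apsides satisfy r_p + r_a = 2a, so the perikrone radius is 2a − r_a = 7.446×10⁷ m = 74460 km.

perikrone radius ≈ 74500 km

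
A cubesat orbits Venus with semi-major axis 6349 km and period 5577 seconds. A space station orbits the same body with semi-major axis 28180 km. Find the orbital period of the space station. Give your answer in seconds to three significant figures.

T₂ ≈ 52100 seconds

Kepler's third law: T² ∝ a³, so T₂ = T₁ (a₂/a₁)^(3/2).
a₂/a₁ = 4.438, (a₂/a₁)^(3/2) = 9.351.
T₂ = 5577 × 9.351 = 52150 seconds.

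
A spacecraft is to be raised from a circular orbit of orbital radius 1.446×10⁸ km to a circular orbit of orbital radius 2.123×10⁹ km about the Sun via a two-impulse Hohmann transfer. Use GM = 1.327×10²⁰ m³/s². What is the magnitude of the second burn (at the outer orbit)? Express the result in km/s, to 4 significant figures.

Δv ≈ 5.083 km/s

r₁ = 1.446×10⁸ km = 1.446×10¹¹ m.
r₂ = 2.123×10⁹ km = 2.123×10¹² m.
Transfer ellipse a_t = (r₁ + r₂)/2 = 1.134×10¹² m.
At r₁: circular v_c1 = √(μ/r₁) = 30290 m/s; transfer-perihelion v_p = √[μ(2/r₁ − 1/a_t)] = 41450 m/s.
At r₂: circular v_c2 = √(μ/r₂) = 7906 m/s; transfer-aphelion v_a = √[μ(2/r₂ − 1/a_t)] = 2823 m/s.
Δv₂ = v_c2 − v_a = 5083 m/s.
= 5.083 km/s.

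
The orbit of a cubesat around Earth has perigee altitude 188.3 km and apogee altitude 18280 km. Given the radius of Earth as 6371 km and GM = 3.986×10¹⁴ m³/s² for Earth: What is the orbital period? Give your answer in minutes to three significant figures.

r_p = 6371 + 188.3 = 6559.3 km = 6.5593×10⁶ m.
r_a = 6371 + 18280 = 24651 km = 2.4651×10⁷ m.
Semi-major axis a = (r_p + r_a)/2 = (6559.3 + 24651)/2 = 15605 km = 1.561×10⁷ m.
By Kepler's third law T = 2π√(a³/μ) = 2π × 3.088×10³ = 1.940×10⁴ s.
= 323.3 minutes.

T ≈ 323 minutes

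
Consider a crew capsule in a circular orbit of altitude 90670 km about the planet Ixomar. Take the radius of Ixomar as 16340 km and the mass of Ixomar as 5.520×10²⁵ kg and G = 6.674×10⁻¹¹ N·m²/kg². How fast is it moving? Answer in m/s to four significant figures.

μ = GM = 6.674×10⁻¹¹ × 5.520×10²⁵ = 3.684×10¹⁵ m³/s².
r = 16340 + 90670 = 107010 km = 1.0701×10⁸ m.
For a circular orbit v = √(μ/r) = √(3.684×10¹⁵ / 1.070×10⁸) = √(3.443×10⁷) = 5867 m/s.

v ≈ 5867 m/s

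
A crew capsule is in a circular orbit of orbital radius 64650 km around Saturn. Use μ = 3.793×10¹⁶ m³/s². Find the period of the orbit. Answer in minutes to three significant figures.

T ≈ 280 minutes

r = 64650 km = 6.465×10⁷ m.
Kepler's third law: T = 2π√(r³/μ) = 2π√((6.465×10⁷)³ / 3.793×10¹⁶).
r³/μ = 7.124×10⁶ s², so T = 2π × 2.669×10³ = 1.677×10⁴ s.
Converting: 1.677×10⁴ s ÷ 60.00 = 279.5 minutes.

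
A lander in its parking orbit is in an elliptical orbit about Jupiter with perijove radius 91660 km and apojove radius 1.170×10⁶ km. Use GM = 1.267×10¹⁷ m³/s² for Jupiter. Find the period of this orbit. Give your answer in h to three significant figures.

T ≈ 77.7 h

Semi-major axis a = (r_p + r_a)/2 = (91660 + 1.1700×10⁶)/2 = 6.3083×10⁵ km = 6.308×10⁸ m.
By Kepler's third law T = 2π√(a³/μ) = 2π × 4.451×10⁴ = 2.797×10⁵ s.
= 77.69 h.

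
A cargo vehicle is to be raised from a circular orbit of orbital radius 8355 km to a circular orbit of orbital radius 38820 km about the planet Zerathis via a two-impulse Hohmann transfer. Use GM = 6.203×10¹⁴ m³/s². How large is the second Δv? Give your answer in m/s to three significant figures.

Δv ≈ 1620 m/s

r₁ = 8355 km = 8.355×10⁶ m.
r₂ = 38820 km = 3.882×10⁷ m.
Transfer ellipse a_t = (r₁ + r₂)/2 = 2.359×10⁷ m.
At r₁: circular v_c1 = √(μ/r₁) = 8616 m/s; transfer-periapsis v_p = √[μ(2/r₁ − 1/a_t)] = 11050 m/s.
At r₂: circular v_c2 = √(μ/r₂) = 3997 m/s; transfer-apoapsis v_a = √[μ(2/r₂ − 1/a_t)] = 2379 m/s.
Δv₂ = v_c2 − v_a = 1618 m/s.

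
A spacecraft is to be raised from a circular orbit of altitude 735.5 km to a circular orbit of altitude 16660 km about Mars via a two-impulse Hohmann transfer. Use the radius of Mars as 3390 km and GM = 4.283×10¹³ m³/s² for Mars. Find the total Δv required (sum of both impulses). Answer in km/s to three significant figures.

r₁ = 3390 + 735.5 = 4125.5 km = 4.1255×10⁶ m.
r₂ = 3390 + 16660 = 20050 km = 2.0050×10⁷ m.
Transfer ellipse a_t = (r₁ + r₂)/2 = 1.209×10⁷ m.
At r₁: circular v_c1 = √(μ/r₁) = 3222 m/s; transfer-periapsis v_p = √[μ(2/r₁ − 1/a_t)] = 4150 m/s.
Δv₁ = v_p − v_c1 = 927.7 m/s.
At r₂: circular v_c2 = √(μ/r₂) = 1462 m/s; transfer-apoapsis v_a = √[μ(2/r₂ − 1/a_t)] = 853.9 m/s.
Δv₂ = v_c2 − v_a = 607.7 m/s.
Total Δv = Δv₁ + Δv₂ = 1535 m/s = 1.535 km/s.

Δv_total ≈ 1.54 km/s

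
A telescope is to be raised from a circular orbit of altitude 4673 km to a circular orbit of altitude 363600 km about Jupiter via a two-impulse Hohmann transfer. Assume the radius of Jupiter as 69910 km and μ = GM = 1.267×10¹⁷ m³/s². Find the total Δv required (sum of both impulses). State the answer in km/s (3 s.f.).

r₁ = 69910 + 4673 = 74583 km = 7.4583×10⁷ m.
r₂ = 69910 + 363600 = 433510 km = 4.3351×10⁸ m.
Transfer ellipse a_t = (r₁ + r₂)/2 = 2.540×10⁸ m.
At r₁: circular v_c1 = √(μ/r₁) = 41220 m/s; transfer-perijove v_p = √[μ(2/r₁ − 1/a_t)] = 53840 m/s.
Δv₁ = v_p − v_c1 = 12620 m/s.
At r₂: circular v_c2 = √(μ/r₂) = 17100 m/s; transfer-apojove v_a = √[μ(2/r₂ − 1/a_t)] = 9263 m/s.
Δv₂ = v_c2 − v_a = 7833 m/s.
Total Δv = Δv₁ + Δv₂ = 20460 m/s = 20.46 km/s.

Δv_total ≈ 20.5 km/s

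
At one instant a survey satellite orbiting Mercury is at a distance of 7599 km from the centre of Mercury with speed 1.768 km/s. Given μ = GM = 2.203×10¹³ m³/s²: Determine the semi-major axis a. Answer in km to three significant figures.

r = 7.599×10⁶ m.
Vis-viva rearranged: 1/a = 2/r − v²/μ = 2.632×10⁻⁷ − 1.419×10⁻⁷ = 1.213×10⁻⁷ m⁻¹.
a = 8.244×10⁶ m = 8243.8 km.

a ≈ 8240 km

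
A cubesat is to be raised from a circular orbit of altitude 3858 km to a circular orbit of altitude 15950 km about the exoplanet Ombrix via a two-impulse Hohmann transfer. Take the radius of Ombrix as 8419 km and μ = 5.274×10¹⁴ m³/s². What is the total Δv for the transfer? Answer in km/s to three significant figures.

r₁ = 8419 + 3858 = 12277 km = 1.2277×10⁷ m.
r₂ = 8419 + 15950 = 24369 km = 2.4369×10⁷ m.
Transfer ellipse a_t = (r₁ + r₂)/2 = 1.832×10⁷ m.
At r₁: circular v_c1 = √(μ/r₁) = 6554 m/s; transfer-periapsis v_p = √[μ(2/r₁ − 1/a_t)] = 7559 m/s.
Δv₁ = v_p − v_c1 = 1004 m/s.
At r₂: circular v_c2 = √(μ/r₂) = 4652 m/s; transfer-apoapsis v_a = √[μ(2/r₂ − 1/a_t)] = 3808 m/s.
Δv₂ = v_c2 − v_a = 844.1 m/s.
Total Δv = Δv₁ + Δv₂ = 1848 m/s = 1.848 km/s.

Δv_total ≈ 1.85 km/s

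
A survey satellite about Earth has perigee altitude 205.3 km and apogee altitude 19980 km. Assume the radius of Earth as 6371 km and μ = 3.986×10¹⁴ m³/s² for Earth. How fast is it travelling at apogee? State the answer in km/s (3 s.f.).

r_p = 6371 + 205.3 = 6576.3 km = 6.5763×10⁶ m.
r_a = 6371 + 19980 = 26351 km = 2.6351×10⁷ m.
Semi-major axis a = (r_p + r_a)/2 = 16464 km = 1.646×10⁷ m.
Vis-viva: v² = μ(2/r − 1/a) = 3.986×10¹⁴ × (7.590×10⁻⁸ − 6.074×10⁻⁸) = 6.042×10⁶ m²/s².
v = 2458 m/s = 2.458 km/s.

v ≈ 2.46 km/s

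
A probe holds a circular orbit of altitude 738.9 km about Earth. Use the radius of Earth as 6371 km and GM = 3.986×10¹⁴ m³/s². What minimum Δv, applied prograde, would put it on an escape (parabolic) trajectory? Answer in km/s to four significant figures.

Δv ≈ 3.101 km/s

r = 6371 + 738.9 = 7109.9 km = 7.1099×10⁶ m.
Circular speed v_c = √(μ/r) = 7488 m/s.
Escape speed v_esc = √(2μ/r) = √2 × v_c = 10590 m/s.
Δv = v_esc − v_c = 3101 m/s = 3.101 km/s.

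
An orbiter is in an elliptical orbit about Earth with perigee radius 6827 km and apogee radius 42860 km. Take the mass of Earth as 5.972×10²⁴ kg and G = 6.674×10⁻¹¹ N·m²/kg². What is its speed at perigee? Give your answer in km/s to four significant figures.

v ≈ 10.04 km/s

μ = GM = 6.674×10⁻¹¹ × 5.972×10²⁴ = 3.986×10¹⁴ m³/s².
Semi-major axis a = (r_p + r_a)/2 = 24844 km = 2.484×10⁷ m.
Vis-viva: v² = μ(2/r − 1/a) = 3.986×10¹⁴ × (2.930×10⁻⁷ − 4.025×10⁻⁸) = 1.007×10⁸ m²/s².
v = 10040 m/s = 10.04 km/s.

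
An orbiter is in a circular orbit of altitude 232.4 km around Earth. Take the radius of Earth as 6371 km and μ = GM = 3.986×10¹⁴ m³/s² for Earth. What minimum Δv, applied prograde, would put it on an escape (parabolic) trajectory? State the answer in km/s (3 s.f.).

Δv ≈ 3.22 km/s

r = 6371 + 232.4 = 6603.4 km = 6.6034×10⁶ m.
Circular speed v_c = √(μ/r) = 7769 m/s.
Escape speed v_esc = √(2μ/r) = √2 × v_c = 10990 m/s.
Δv = v_esc − v_c = 3218 m/s = 3.218 km/s.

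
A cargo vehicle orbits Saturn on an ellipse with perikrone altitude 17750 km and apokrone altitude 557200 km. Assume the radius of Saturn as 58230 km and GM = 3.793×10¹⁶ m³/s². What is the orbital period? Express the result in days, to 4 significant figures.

r_p = 58230 + 17750 = 75980 km = 7.5980×10⁷ m.
r_a = 58230 + 557200 = 615430 km = 6.1543×10⁸ m.
Semi-major axis a = (r_p + r_a)/2 = (75980 + 6.1543×10⁵)/2 = 3.4570×10⁵ km = 3.457×10⁸ m.
By Kepler's third law T = 2π√(a³/μ) = 2π × 3.300×10⁴ = 2.074×10⁵ s.
= 2.400 days.

T ≈ 2.400 days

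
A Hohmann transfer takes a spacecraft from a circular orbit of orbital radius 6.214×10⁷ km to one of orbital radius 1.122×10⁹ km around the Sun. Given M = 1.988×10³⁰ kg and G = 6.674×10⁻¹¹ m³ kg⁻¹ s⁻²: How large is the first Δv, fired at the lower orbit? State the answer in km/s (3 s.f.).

μ = GM = 6.674×10⁻¹¹ × 1.988×10³⁰ = 1.327×10²⁰ m³/s².
r₁ = 6.214×10⁷ km = 6.214×10¹⁰ m.
r₂ = 1.122×10⁹ km = 1.122×10¹² m.
Transfer ellipse a_t = (r₁ + r₂)/2 = 5.921×10¹¹ m.
At r₁: circular v_c1 = √(μ/r₁) = 46210 m/s; transfer-perihelion v_p = √[μ(2/r₁ − 1/a_t)] = 63610 m/s.
Δv₁ = v_p − v_c1 = 17400 m/s.
= 17.40 km/s.

Δv ≈ 17.4 km/s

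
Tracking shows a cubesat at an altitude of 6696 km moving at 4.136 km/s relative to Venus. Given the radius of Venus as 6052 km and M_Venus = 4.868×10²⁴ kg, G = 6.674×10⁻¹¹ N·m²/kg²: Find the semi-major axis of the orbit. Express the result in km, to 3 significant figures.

a ≈ 9590 km

μ = GM = 6.674×10⁻¹¹ × 4.868×10²⁴ = 3.249×10¹⁴ m³/s².
r = 6052 + 6696 = 12748 km = 1.275×10⁷ m.
Vis-viva rearranged: 1/a = 2/r − v²/μ = 1.569×10⁻⁷ − 5.265×10⁻⁸ = 1.042×10⁻⁷ m⁻¹.
a = 9.594×10⁶ m = 9593.8 km.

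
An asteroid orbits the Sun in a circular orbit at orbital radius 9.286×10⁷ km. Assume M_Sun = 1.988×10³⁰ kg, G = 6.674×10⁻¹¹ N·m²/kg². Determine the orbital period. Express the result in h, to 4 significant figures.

μ = GM = 6.674×10⁻¹¹ × 1.988×10³⁰ = 1.327×10²⁰ m³/s².
r = 9.286×10⁷ km = 9.286×10¹⁰ m.
Kepler's third law: T = 2π√(r³/μ) = 2π√((9.286×10¹⁰)³ / 1.327×10²⁰).
r³/μ = 6.035×10¹² s², so T = 2π × 2.457×10⁶ = 1.544×10⁷ s.
Converting: 1.544×10⁷ s ÷ 3600 = 4288 h.

T ≈ 4288 h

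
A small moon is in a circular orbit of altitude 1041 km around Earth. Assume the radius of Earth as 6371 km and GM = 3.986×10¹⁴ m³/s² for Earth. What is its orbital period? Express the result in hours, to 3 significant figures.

T ≈ 1.76 hours

r = 6371 + 1041 = 7412.0 km = 7.4120×10⁶ m.
Kepler's third law: T = 2π√(r³/μ) = 2π√((7.412×10⁶)³ / 3.986×10¹⁴).
r³/μ = 1.022×10⁶ s², so T = 2π × 1.011×10³ = 6.351×10³ s.
Converting: 6.351×10³ s ÷ 3600 = 1.764 hours.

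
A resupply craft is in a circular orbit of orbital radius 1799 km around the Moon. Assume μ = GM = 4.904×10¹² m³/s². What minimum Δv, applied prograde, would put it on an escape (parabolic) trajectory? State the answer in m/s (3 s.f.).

Δv ≈ 684 m/s

r = 1799 km = 1.799×10⁶ m.
Circular speed v_c = √(μ/r) = 1651 m/s.
Escape speed v_esc = √(2μ/r) = √2 × v_c = 2335 m/s.
Δv = v_esc − v_c = 683.9 m/s.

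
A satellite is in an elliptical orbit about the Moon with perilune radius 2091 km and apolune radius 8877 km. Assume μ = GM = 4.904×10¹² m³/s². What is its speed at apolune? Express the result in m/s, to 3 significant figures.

Semi-major axis a = (r_p + r_a)/2 = 5484.0 km = 5.484×10⁶ m.
Vis-viva: v² = μ(2/r − 1/a) = 4.904×10¹² × (2.253×10⁻⁷ − 1.823×10⁻⁷) = 2.106×10⁵ m²/s².
v = 459.0 m/s.

v ≈ 459 m/s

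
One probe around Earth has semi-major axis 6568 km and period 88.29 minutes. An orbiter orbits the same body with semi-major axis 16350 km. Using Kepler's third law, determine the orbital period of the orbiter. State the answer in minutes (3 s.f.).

T₂ ≈ 347 minutes

Kepler's third law: T² ∝ a³, so T₂ = T₁ (a₂/a₁)^(3/2).
a₂/a₁ = 2.489, (a₂/a₁)^(3/2) = 3.928.
T₂ = 88.29 × 3.928 = 346.8 minutes.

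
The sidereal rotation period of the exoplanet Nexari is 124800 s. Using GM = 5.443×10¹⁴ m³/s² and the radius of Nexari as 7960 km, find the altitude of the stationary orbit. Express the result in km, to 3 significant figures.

h_sync ≈ 51900 km

A synchronous orbit has period T, so by Kepler's third law a = (μT²/4π²)^(1/3).
μT²/4π² = 5.443×10¹⁴ × (1.248×10⁵)² / 39.48 = 2.147×10²³ m³.
a = 5.988×10⁷ m = 59883 km.
Altitude h = a − R = 59883 − 7960 = 51923 km.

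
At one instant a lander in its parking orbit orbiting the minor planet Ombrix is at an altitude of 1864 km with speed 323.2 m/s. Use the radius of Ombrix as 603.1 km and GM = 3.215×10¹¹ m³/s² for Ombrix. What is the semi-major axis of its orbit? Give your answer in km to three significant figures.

r = 603.1 + 1864 = 2467.1 km = 2.467×10⁶ m.
Specific orbital energy ε = v²/2 − μ/r = (323.2)²/2 − 3.215×10¹¹/2.467×10⁶ = -7.809×10⁴ J/kg.
Since ε = −μ/(2a), a = −μ/(2ε) = 2.059×10⁶ m = 2058.6 km.

a ≈ 2060 km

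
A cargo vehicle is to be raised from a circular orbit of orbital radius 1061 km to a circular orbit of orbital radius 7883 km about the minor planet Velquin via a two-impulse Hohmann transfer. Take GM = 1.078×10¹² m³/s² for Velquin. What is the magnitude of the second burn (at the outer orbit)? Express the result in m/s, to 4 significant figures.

Δv ≈ 189.7 m/s

r₁ = 1061 km = 1.061×10⁶ m.
r₂ = 7883 km = 7.883×10⁶ m.
Transfer ellipse a_t = (r₁ + r₂)/2 = 4.472×10⁶ m.
At r₁: circular v_c1 = √(μ/r₁) = 1008 m/s; transfer-periapsis v_p = √[μ(2/r₁ − 1/a_t)] = 1338 m/s.
At r₂: circular v_c2 = √(μ/r₂) = 369.8 m/s; transfer-apoapsis v_a = √[μ(2/r₂ − 1/a_t)] = 180.1 m/s.
Δv₂ = v_c2 − v_a = 189.7 m/s.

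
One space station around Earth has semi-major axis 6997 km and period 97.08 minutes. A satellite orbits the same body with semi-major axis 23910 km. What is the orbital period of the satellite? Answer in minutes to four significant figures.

T₂ ≈ 613.2 minutes

Kepler's third law: T² ∝ a³, so T₂ = T₁ (a₂/a₁)^(3/2).
a₂/a₁ = 3.417, (a₂/a₁)^(3/2) = 6.317.
T₂ = 97.08 × 6.317 = 613.2 minutes.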